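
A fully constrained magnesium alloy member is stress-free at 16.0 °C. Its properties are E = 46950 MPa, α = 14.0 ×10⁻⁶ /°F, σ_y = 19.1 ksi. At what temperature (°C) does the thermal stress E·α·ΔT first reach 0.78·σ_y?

103 °C

E = 46950 MPa = 46.95 GPa.
α = 14.0×10⁻⁶/°F × 9/5 = 25.2×10⁻⁶/K.
σ_y = 19.1 ksi = 131.7 MPa.
E·α·ΔT = 102.7 MPa ⇒ ΔT = 102.7 / (46.95×10³ × 25.2×10⁻⁶) = 86.82 K.
T = 16.0 + 86.82 = 102.8 °C.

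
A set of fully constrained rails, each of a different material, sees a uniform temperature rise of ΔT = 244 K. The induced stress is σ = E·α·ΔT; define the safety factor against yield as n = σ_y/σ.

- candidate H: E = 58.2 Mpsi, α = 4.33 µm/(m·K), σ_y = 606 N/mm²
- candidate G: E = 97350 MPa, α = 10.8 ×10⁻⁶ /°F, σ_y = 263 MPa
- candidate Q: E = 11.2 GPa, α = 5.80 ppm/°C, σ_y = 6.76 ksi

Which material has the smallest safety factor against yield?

In consistent units (E in GPa, α in ×10⁻⁶/K, σ_y in MPa):
  candidate H: E = 401.3, α = 4.33, σ_y = 606.0 → σ = 424 MPa, n = 1.43
  candidate G: E = 97.35, α = 19.4, σ_y = 263.0 → σ = 462 MPa, n = 0.570
  candidate Q: E = 11.20, α = 5.80, σ_y = 46.61 → σ = 15.9 MPa, n = 2.94
The minimum is candidate G at n = 0.570.

candidate G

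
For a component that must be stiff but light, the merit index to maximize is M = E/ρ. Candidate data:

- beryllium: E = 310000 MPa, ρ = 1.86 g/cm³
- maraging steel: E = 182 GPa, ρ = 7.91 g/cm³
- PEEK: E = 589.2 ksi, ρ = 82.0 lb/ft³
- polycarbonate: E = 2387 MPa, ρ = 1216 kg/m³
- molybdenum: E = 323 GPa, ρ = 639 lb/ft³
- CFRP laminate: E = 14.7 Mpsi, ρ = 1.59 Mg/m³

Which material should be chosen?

Normalizing units and computing the index:
  beryllium: E = 310.0 GPa, ρ = 1860 kg/m³
  maraging steel: E = 182.0 GPa, ρ = 7910 kg/m³
  PEEK: E = 4.062 GPa, ρ = 1314 kg/m³
  polycarbonate: E = 2.387 GPa, ρ = 1216 kg/m³
  molybdenum: E = 323.0 GPa, ρ = 10240 kg/m³
  CFRP laminate: E = 101.4 GPa, ρ = 1590 kg/m³
  beryllium: M = 167 MN·m/kg
  CFRP laminate: M = 63.7 MN·m/kg
  molybdenum: M = 31.6 MN·m/kg
  maraging steel: M = 23.0 MN·m/kg
  PEEK: M = 3.09 MN·m/kg
  polycarbonate: M = 1.96 MN·m/kg
The maximum is for beryllium.

beryllium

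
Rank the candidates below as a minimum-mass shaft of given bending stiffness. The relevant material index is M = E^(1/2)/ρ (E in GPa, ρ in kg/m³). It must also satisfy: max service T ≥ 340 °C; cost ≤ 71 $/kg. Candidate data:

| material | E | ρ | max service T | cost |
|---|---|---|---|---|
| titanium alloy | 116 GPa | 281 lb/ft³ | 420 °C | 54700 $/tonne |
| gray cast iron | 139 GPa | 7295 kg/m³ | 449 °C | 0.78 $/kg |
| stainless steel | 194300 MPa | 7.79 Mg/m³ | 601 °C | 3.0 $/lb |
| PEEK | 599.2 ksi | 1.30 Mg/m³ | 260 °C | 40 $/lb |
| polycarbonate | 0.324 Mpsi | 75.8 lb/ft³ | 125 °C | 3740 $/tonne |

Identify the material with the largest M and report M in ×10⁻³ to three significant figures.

Screen on constraints: max service T ≥ 340 °C; cost ≤ 71 $/kg. Survivors: titanium alloy, gray cast iron, stainless steel.
Putting every candidate on a common basis:
  titanium alloy: E = 116.0 GPa, ρ = 4501 kg/m³
  gray cast iron: E = 139.0 GPa, ρ = 7295 kg/m³
  stainless steel: E = 194.3 GPa, ρ = 7790 kg/m³
  titanium alloy: M = 2.39×10⁻³
  stainless steel: M = 1.79×10⁻³
  gray cast iron: M = 1.62×10⁻³
Titanium alloy ranks first.

titanium alloy, M = 2.39×10⁻³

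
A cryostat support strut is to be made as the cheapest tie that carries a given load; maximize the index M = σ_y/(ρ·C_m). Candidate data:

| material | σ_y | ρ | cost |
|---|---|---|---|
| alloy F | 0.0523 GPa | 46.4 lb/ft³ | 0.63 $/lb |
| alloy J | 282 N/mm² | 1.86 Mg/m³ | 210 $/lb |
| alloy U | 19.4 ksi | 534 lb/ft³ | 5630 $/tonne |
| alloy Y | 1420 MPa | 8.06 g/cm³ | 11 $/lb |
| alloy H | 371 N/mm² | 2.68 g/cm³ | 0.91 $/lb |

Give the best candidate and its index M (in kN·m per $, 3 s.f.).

After converting to SI:
  alloy F: σ_y = 52.30 MPa, ρ = 743.3 kg/m³, cost = 1.389 $/kg
  alloy J: σ_y = 282.0 MPa, ρ = 1860 kg/m³, cost = 463.0 $/kg
  alloy U: σ_y = 133.8 MPa, ρ = 8554 kg/m³, cost = 5.630 $/kg
  alloy Y: σ_y = 1420 MPa, ρ = 8060 kg/m³, cost = 24.25 $/kg
  alloy H: σ_y = 371.0 MPa, ρ = 2680 kg/m³, cost = 2.006 $/kg
  alloy H: M = 69.0 kN·m per $
  alloy F: M = 50.7 kN·m per $
  alloy Y: M = 7.26 kN·m per $
  alloy U: M = 2.78 kN·m per $
  alloy J: M = 0.327 kN·m per $
Alloy H has the largest M.

alloy H, M = 69.0 kN·m per $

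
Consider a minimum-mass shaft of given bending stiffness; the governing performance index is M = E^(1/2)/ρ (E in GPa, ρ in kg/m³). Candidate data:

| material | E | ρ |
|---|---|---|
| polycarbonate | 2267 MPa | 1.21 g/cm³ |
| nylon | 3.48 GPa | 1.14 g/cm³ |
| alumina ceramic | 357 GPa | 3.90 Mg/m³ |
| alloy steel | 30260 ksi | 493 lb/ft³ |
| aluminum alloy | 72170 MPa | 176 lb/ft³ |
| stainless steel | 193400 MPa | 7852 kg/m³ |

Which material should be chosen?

Normalizing units and computing the index:
  polycarbonate: E = 2.267 GPa, ρ = 1210 kg/m³
  nylon: E = 3.480 GPa, ρ = 1140 kg/m³
  alumina ceramic: E = 357.0 GPa, ρ = 3900 kg/m³
  alloy steel: E = 208.6 GPa, ρ = 7897 kg/m³
  aluminum alloy: E = 72.17 GPa, ρ = 2819 kg/m³
  stainless steel: E = 193.4 GPa, ρ = 7852 kg/m³
  alumina ceramic: M = 4.84×10⁻³
  aluminum alloy: M = 3.01×10⁻³
  alloy steel: M = 1.83×10⁻³
  stainless steel: M = 1.77×10⁻³
  nylon: M = 1.64×10⁻³
  polycarbonate: M = 1.24×10⁻³
Alumina ceramic ranks first.

alumina ceramic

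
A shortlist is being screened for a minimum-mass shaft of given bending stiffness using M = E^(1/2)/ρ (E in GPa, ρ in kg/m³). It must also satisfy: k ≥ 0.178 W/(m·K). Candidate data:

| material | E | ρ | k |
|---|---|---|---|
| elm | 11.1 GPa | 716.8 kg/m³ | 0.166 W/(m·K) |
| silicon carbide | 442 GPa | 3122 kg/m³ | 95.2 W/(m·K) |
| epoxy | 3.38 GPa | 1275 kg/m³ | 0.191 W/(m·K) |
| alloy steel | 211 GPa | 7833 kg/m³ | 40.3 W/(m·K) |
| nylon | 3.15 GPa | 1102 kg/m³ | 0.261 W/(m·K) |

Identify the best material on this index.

Screen on constraints: k ≥ 0.178 W/(m·K). Survivors: silicon carbide, epoxy, alloy steel, nylon.
Computing M directly (units already consistent):
  silicon carbide: M = 6.73×10⁻³
  alloy steel: M = 1.85×10⁻³
  nylon: M = 1.61×10⁻³
  epoxy: M = 1.44×10⁻³
Highest index: silicon carbide.

silicon carbide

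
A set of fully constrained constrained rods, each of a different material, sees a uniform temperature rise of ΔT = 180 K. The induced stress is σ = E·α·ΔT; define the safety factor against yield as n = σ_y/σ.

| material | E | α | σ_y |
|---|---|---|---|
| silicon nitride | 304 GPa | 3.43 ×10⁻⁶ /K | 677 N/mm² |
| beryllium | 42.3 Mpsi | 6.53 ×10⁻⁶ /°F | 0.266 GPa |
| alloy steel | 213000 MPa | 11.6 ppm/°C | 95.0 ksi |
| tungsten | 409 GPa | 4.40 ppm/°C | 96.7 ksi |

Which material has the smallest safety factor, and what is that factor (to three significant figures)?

beryllium, n = 0.431

Per material, after unit conversion:
  silicon nitride: E = 304.0, α = 3.43, σ_y = 677.0 → σ = 188 MPa, n = 3.61
  beryllium: E = 291.6, α = 11.8, σ_y = 266.0 → σ = 617 MPa, n = 0.431
  alloy steel: E = 213.0, α = 11.6, σ_y = 655.0 → σ = 445 MPa, n = 1.47
  tungsten: E = 409.0, α = 4.40, σ_y = 666.7 → σ = 324 MPa, n = 2.06
Beryllium has the lowest safety factor, n = 0.431.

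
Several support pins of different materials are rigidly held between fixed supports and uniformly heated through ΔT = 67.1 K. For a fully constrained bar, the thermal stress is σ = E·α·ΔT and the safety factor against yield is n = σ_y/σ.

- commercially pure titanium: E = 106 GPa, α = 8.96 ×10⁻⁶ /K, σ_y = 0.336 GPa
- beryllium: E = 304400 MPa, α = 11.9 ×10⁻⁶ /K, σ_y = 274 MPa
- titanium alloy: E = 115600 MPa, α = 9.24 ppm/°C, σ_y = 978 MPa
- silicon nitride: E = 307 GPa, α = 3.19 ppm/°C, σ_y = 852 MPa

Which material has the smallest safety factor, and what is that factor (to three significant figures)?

beryllium, n = 1.13

Per material, after unit conversion:
  commercially pure titanium: E = 106.0, α = 8.96, σ_y = 336.0 → σ = 63.7 MPa, n = 5.27
  beryllium: E = 304.4, α = 11.9, σ_y = 274.0 → σ = 243 MPa, n = 1.13
  titanium alloy: E = 115.6, α = 9.24, σ_y = 978.0 → σ = 71.7 MPa, n = 13.6
  silicon nitride: E = 307.0, α = 3.19, σ_y = 852.0 → σ = 65.7 MPa, n = 13.0
The minimum is beryllium at n = 1.13.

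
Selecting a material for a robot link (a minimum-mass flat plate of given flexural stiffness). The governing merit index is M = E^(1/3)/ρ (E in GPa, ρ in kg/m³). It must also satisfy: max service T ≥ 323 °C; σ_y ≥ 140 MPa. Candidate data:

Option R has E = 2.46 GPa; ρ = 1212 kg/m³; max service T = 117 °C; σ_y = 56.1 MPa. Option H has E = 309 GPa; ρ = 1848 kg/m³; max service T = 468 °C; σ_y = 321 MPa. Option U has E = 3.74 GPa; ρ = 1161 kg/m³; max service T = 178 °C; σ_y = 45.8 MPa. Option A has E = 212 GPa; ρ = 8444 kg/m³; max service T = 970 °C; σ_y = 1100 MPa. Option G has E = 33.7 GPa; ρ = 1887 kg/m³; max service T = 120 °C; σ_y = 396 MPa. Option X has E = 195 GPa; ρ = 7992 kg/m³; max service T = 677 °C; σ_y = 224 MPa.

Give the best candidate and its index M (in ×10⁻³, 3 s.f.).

Screen on constraints: max service T ≥ 323 °C; σ_y ≥ 140 MPa. Survivors: option H, option A, option X.
Computing M directly (units already consistent):
  option H: M = 3.66×10⁻³
  option X: M = 0.726×10⁻³
  option A: M = 0.706×10⁻³
Option H ranks first.

option H, M = 3.66×10⁻³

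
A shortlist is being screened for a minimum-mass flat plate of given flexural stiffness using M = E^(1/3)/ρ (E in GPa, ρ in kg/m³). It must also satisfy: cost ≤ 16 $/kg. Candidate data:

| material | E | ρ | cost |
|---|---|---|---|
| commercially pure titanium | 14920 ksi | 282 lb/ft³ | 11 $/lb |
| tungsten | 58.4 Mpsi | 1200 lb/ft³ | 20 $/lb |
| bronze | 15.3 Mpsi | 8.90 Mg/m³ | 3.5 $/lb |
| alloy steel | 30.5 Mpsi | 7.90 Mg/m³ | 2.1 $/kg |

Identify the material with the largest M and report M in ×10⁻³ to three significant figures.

alloy steel, M = 0.753×10⁻³

Screen on constraints: cost ≤ 16 $/kg. Survivors: bronze, alloy steel.
In SI units:
  bronze: E = 105.5 GPa, ρ = 8900 kg/m³
  alloy steel: E = 210.3 GPa, ρ = 7900 kg/m³
  alloy steel: M = 0.753×10⁻³
  bronze: M = 0.531×10⁻³
Alloy steel ranks first.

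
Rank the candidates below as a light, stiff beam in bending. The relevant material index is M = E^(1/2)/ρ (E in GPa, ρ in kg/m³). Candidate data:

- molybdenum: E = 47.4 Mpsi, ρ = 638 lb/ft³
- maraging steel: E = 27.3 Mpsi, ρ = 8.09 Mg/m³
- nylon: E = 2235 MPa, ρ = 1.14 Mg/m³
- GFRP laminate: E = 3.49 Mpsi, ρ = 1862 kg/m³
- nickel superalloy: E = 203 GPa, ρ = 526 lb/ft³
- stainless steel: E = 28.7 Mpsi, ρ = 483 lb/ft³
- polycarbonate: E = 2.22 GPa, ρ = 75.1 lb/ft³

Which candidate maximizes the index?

Convert each candidate to consistent units, then evaluate M:
  molybdenum: E = 326.8 GPa, ρ = 10220 kg/m³
  maraging steel: E = 188.2 GPa, ρ = 8090 kg/m³
  nylon: E = 2.235 GPa, ρ = 1140 kg/m³
  GFRP laminate: E = 24.06 GPa, ρ = 1862 kg/m³
  nickel superalloy: E = 203.0 GPa, ρ = 8426 kg/m³
  stainless steel: E = 197.9 GPa, ρ = 7737 kg/m³
  polycarbonate: E = 2.220 GPa, ρ = 1203 kg/m³
  GFRP laminate: M = 2.63×10⁻³
  stainless steel: M = 1.82×10⁻³
  molybdenum: M = 1.77×10⁻³
  maraging steel: M = 1.70×10⁻³
  nickel superalloy: M = 1.69×10⁻³
  nylon: M = 1.31×10⁻³
  polycarbonate: M = 1.24×10⁻³
The maximum is for GFRP laminate.

GFRP laminate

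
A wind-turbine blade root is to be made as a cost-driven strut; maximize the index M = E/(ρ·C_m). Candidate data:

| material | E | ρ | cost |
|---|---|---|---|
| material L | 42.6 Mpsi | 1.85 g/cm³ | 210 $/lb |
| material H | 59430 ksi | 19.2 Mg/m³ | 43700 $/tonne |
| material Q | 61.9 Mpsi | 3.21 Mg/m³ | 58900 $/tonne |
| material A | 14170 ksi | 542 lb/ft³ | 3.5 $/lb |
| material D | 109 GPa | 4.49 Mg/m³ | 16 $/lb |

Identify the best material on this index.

material Q

Normalizing units and computing the index:
  material L: E = 293.7 GPa, ρ = 1850 kg/m³, cost = 463.0 $/kg
  material H: E = 409.8 GPa, ρ = 19200 kg/m³, cost = 43.70 $/kg
  material Q: E = 426.8 GPa, ρ = 3210 kg/m³, cost = 58.90 $/kg
  material A: E = 97.70 GPa, ρ = 8682 kg/m³, cost = 7.716 $/kg
  material D: E = 109.0 GPa, ρ = 4490 kg/m³, cost = 35.27 $/kg
  material Q: M = 2.26 MN·m per $
  material A: M = 1.46 MN·m per $
  material D: M = 0.688 MN·m per $
  material H: M = 0.488 MN·m per $
  material L: M = 0.343 MN·m per $
Highest index: material Q.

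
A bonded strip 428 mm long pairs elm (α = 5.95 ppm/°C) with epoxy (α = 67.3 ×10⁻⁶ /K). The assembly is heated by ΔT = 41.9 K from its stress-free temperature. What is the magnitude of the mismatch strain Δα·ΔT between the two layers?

Δα = |5.95 − 67.3|×10⁻⁶/K = 61.3×10⁻⁶/K.
Mismatch strain = Δα·ΔT = 61.3×10⁻⁶ × 41.9 = 2.57×10⁻³.

2.57×10⁻³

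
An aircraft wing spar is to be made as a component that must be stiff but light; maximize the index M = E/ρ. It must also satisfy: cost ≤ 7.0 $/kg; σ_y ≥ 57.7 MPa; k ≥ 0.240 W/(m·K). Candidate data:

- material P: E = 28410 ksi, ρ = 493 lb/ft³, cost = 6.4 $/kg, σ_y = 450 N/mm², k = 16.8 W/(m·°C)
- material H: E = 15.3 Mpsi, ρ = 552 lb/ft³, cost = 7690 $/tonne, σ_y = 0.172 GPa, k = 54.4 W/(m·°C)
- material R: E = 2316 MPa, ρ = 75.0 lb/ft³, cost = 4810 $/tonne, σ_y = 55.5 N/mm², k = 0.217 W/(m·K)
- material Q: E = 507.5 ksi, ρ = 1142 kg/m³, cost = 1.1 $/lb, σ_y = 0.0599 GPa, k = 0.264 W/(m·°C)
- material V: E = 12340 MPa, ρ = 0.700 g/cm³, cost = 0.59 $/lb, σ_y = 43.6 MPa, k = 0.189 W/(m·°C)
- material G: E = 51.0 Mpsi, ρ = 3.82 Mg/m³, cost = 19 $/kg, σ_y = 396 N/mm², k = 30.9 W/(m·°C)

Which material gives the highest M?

Screen on constraints: cost ≤ 7.0 $/kg; σ_y ≥ 57.7 MPa; k ≥ 0.240 W/(m·K). Survivors: material P, material Q.
After converting to SI:
  material P: E = 195.9 GPa, ρ = 7897 kg/m³
  material Q: E = 3.499 GPa, ρ = 1142 kg/m³
  material P: M = 24.8 MN·m/kg
  material Q: M = 3.06 MN·m/kg
Material P ranks first.

material P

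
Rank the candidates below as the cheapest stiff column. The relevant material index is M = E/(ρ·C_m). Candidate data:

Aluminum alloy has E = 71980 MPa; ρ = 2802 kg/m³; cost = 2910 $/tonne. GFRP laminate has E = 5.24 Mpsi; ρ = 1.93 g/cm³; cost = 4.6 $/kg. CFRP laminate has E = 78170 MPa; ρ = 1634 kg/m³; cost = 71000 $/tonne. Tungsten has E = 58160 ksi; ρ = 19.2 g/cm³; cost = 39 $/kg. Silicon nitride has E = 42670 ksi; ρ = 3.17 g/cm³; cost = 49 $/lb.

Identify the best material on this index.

In SI units:
  aluminum alloy: E = 71.98 GPa, ρ = 2802 kg/m³, cost = 2.910 $/kg
  GFRP laminate: E = 36.13 GPa, ρ = 1930 kg/m³, cost = 4.600 $/kg
  CFRP laminate: E = 78.17 GPa, ρ = 1634 kg/m³, cost = 71.00 $/kg
  tungsten: E = 401.0 GPa, ρ = 19200 kg/m³, cost = 39.00 $/kg
  silicon nitride: E = 294.2 GPa, ρ = 3170 kg/m³, cost = 108.0 $/kg
  aluminum alloy: M = 8.83 MN·m per $
  GFRP laminate: M = 4.07 MN·m per $
  silicon nitride: M = 0.859 MN·m per $
  CFRP laminate: M = 0.674 MN·m per $
  tungsten: M = 0.536 MN·m per $
Aluminum alloy ranks first.

aluminum alloy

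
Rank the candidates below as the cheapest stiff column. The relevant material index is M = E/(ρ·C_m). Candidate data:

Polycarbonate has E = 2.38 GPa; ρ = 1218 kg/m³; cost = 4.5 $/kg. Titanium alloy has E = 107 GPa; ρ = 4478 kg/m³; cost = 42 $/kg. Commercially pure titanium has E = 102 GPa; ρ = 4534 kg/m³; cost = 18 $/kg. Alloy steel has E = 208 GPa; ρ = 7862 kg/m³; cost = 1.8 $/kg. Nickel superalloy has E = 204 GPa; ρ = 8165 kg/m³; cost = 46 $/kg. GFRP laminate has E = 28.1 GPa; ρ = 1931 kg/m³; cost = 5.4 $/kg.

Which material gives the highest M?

alloy steel

Computing M directly (units already consistent):
  alloy steel: M = 14.7 MN·m per $
  GFRP laminate: M = 2.69 MN·m per $
  commercially pure titanium: M = 1.25 MN·m per $
  titanium alloy: M = 0.569 MN·m per $
  nickel superalloy: M = 0.543 MN·m per $
  polycarbonate: M = 0.434 MN·m per $
Alloy steel has the largest M.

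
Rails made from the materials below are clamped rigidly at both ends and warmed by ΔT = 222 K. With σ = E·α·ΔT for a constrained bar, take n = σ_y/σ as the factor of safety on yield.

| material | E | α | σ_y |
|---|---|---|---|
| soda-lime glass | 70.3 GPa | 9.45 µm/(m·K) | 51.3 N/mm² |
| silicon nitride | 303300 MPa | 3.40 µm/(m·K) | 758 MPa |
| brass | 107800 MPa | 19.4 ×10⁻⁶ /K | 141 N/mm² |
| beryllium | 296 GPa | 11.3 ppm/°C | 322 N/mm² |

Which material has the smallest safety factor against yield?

brass

In consistent units (E in GPa, α in ×10⁻⁶/K, σ_y in MPa):
  soda-lime glass: E = 70.30, α = 9.45, σ_y = 51.30 → σ = 147 MPa, n = 0.348
  silicon nitride: E = 303.3, α = 3.40, σ_y = 758.0 → σ = 229 MPa, n = 3.31
  brass: E = 107.8, α = 19.4, σ_y = 141.0 → σ = 464 MPa, n = 0.304
  beryllium: E = 296.0, α = 11.3, σ_y = 322.0 → σ = 743 MPa, n = 0.434
Smallest n: brass with n = 0.304.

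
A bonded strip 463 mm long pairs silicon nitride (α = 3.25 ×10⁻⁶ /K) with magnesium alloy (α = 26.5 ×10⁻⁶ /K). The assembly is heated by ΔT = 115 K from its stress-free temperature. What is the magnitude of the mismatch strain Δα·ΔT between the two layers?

2.67×10⁻³

Δα = |3.25 − 26.5|×10⁻⁶/K = 23.2×10⁻⁶/K.
Mismatch strain = Δα·ΔT = 23.2×10⁻⁶ × 115.0 = 2.67×10⁻³.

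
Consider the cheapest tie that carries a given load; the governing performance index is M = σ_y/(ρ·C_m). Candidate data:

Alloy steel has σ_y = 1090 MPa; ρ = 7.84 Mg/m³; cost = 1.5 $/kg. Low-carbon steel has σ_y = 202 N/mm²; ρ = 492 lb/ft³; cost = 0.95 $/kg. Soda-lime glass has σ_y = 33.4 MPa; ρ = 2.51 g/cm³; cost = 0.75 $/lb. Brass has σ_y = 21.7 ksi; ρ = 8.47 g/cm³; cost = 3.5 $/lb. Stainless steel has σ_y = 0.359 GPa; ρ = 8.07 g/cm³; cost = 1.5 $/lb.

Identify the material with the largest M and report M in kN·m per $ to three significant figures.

Convert each candidate to consistent units, then evaluate M:
  alloy steel: σ_y = 1090 MPa, ρ = 7840 kg/m³, cost = 1.500 $/kg
  low-carbon steel: σ_y = 202.0 MPa, ρ = 7881 kg/m³, cost = 0.9500 $/kg
  soda-lime glass: σ_y = 33.40 MPa, ρ = 2510 kg/m³, cost = 1.653 $/kg
  brass: σ_y = 149.6 MPa, ρ = 8470 kg/m³, cost = 7.716 $/kg
  stainless steel: σ_y = 359.0 MPa, ρ = 8070 kg/m³, cost = 3.307 $/kg
  alloy steel: M = 92.7 kN·m per $
  low-carbon steel: M = 27.0 kN·m per $
  stainless steel: M = 13.5 kN·m per $
  soda-lime glass: M = 8.05 kN·m per $
  brass: M = 2.29 kN·m per $
Highest index: alloy steel.

alloy steel, M = 92.7 kN·m per $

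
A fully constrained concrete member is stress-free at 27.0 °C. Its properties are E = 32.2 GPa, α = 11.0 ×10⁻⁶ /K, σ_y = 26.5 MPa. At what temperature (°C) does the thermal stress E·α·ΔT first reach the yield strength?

E·α·ΔT = 26.50 MPa ⇒ ΔT = 26.50 / (32.20×10³ × 11.0×10⁻⁶) = 74.82 K.
T = 27.0 + 74.82 = 101.8 °C.

102 °C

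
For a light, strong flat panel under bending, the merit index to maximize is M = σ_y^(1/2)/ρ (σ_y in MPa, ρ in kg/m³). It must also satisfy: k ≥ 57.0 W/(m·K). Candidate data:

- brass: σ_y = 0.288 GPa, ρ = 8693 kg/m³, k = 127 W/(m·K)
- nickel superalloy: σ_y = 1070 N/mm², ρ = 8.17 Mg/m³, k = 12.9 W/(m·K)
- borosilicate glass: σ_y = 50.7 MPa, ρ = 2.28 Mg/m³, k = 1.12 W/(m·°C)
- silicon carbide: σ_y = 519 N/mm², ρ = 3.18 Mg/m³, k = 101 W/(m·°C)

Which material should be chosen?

silicon carbide

Screen on constraints: k ≥ 57.0 W/(m·K). Survivors: brass, silicon carbide.
Normalizing units and computing the index:
  brass: σ_y = 288.0 MPa, ρ = 8693 kg/m³
  silicon carbide: σ_y = 519.0 MPa, ρ = 3180 kg/m³
  silicon carbide: M = 7.16×10⁻³
  brass: M = 1.95×10⁻³
Silicon carbide ranks first.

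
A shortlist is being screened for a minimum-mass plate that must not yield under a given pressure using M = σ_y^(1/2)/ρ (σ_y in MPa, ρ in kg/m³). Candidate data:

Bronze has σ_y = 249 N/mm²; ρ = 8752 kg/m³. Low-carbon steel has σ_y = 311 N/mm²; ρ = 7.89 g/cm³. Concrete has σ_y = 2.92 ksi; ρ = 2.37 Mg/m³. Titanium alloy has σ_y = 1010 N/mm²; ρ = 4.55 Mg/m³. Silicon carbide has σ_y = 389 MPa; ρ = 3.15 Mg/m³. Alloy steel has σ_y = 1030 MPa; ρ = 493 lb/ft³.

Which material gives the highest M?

titanium alloy

Putting every candidate on a common basis:
  bronze: σ_y = 249.0 MPa, ρ = 8752 kg/m³
  low-carbon steel: σ_y = 311.0 MPa, ρ = 7890 kg/m³
  concrete: σ_y = 20.13 MPa, ρ = 2370 kg/m³
  titanium alloy: σ_y = 1010 MPa, ρ = 4550 kg/m³
  silicon carbide: σ_y = 389.0 MPa, ρ = 3150 kg/m³
  alloy steel: σ_y = 1030 MPa, ρ = 7897 kg/m³
  titanium alloy: M = 6.98×10⁻³
  silicon carbide: M = 6.26×10⁻³
  alloy steel: M = 4.06×10⁻³
  low-carbon steel: M = 2.24×10⁻³
  concrete: M = 1.89×10⁻³
  bronze: M = 1.80×10⁻³
Highest index: titanium alloy.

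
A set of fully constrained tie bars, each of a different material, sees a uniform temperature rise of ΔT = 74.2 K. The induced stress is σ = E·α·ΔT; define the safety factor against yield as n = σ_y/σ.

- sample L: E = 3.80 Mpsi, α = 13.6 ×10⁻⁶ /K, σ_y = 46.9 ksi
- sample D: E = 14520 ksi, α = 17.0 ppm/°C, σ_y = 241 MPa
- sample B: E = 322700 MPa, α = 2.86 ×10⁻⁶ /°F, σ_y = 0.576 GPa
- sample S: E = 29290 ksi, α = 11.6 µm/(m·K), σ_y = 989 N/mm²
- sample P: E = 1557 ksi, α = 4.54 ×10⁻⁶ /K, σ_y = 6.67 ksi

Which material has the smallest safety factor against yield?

sample D

With everything in SI (GPa, ×10⁻⁶/K, MPa):
  sample L: E = 26.20, α = 13.6, σ_y = 323.4 → σ = 26.4 MPa, n = 12.2
  sample D: E = 100.1, α = 17.0, σ_y = 241.0 → σ = 126 MPa, n = 1.91
  sample B: E = 322.7, α = 5.15, σ_y = 576.0 → σ = 123 MPa, n = 4.67
  sample S: E = 201.9, α = 11.6, σ_y = 989.0 → σ = 174 MPa, n = 5.69
  sample P: E = 10.74, α = 4.54, σ_y = 45.99 → σ = 3.62 MPa, n = 12.7
The minimum is sample D at n = 1.91.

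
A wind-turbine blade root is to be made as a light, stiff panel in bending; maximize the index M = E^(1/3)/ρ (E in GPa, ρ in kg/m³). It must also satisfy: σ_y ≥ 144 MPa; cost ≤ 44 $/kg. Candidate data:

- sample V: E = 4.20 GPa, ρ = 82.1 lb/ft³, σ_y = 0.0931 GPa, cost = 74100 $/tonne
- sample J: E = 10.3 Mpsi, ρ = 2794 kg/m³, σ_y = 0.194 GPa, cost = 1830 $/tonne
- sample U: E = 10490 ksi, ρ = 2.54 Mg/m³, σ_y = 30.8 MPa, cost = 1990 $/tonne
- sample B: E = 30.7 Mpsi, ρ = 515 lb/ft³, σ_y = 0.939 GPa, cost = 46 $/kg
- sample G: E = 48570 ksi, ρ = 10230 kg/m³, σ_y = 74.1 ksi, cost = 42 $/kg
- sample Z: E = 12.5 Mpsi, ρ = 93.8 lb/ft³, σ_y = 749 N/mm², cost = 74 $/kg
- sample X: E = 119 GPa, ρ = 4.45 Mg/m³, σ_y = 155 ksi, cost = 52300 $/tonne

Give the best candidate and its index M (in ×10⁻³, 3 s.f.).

Screen on constraints: σ_y ≥ 144 MPa; cost ≤ 44 $/kg. Survivors: sample J, sample G.
Normalizing units and computing the index:
  sample J: E = 71.02 GPa, ρ = 2794 kg/m³
  sample G: E = 334.9 GPa, ρ = 10230 kg/m³
  sample J: M = 1.48×10⁻³
  sample G: M = 0.679×10⁻³
Sample J has the largest M.

sample J, M = 1.48×10⁻³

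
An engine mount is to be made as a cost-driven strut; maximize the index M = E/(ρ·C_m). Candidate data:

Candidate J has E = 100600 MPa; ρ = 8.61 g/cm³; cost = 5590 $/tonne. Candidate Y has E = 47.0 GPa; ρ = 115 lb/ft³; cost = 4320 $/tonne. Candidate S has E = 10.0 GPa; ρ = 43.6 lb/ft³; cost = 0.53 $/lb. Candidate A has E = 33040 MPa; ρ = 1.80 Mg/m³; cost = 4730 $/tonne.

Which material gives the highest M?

Normalizing units and computing the index:
  candidate J: E = 100.6 GPa, ρ = 8610 kg/m³, cost = 5.590 $/kg
  candidate Y: E = 47.00 GPa, ρ = 1842 kg/m³, cost = 4.320 $/kg
  candidate S: E = 10.00 GPa, ρ = 698.4 kg/m³, cost = 1.168 $/kg
  candidate A: E = 33.04 GPa, ρ = 1800 kg/m³, cost = 4.730 $/kg
  candidate S: M = 12.3 MN·m per $
  candidate Y: M = 5.91 MN·m per $
  candidate A: M = 3.88 MN·m per $
  candidate J: M = 2.09 MN·m per $
Candidate S ranks first.

candidate S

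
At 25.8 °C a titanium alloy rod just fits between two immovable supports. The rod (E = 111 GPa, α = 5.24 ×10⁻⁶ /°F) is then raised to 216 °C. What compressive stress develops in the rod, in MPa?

199 MPa

α = 5.24×10⁻⁶/°F × 9/5 = 9.43×10⁻⁶/K.
ΔT = 190.2 K. Constrained thermal stress σ = E·α·ΔT = 111.0×10³ MPa × 9.43×10⁻⁶ × 190.2 = 199 MPa (compressive).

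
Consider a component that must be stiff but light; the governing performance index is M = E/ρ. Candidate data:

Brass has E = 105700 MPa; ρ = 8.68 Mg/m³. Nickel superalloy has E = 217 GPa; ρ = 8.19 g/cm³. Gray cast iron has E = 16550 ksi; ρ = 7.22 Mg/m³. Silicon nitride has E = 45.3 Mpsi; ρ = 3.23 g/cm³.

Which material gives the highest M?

Normalizing units and computing the index:
  brass: E = 105.7 GPa, ρ = 8680 kg/m³
  nickel superalloy: E = 217.0 GPa, ρ = 8190 kg/m³
  gray cast iron: E = 114.1 GPa, ρ = 7220 kg/m³
  silicon nitride: E = 312.3 GPa, ρ = 3230 kg/m³
  silicon nitride: M = 96.7 MN·m/kg
  nickel superalloy: M = 26.5 MN·m/kg
  gray cast iron: M = 15.8 MN·m/kg
  brass: M = 12.2 MN·m/kg
The maximum is for silicon nitride.

silicon nitride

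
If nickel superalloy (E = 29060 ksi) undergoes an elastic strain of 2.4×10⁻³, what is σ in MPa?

481 MPa

E = 29060 ksi = 200.4 GPa.
σ = E·ε = 200400 MPa × 2.4×10⁻³ = 481 MPa.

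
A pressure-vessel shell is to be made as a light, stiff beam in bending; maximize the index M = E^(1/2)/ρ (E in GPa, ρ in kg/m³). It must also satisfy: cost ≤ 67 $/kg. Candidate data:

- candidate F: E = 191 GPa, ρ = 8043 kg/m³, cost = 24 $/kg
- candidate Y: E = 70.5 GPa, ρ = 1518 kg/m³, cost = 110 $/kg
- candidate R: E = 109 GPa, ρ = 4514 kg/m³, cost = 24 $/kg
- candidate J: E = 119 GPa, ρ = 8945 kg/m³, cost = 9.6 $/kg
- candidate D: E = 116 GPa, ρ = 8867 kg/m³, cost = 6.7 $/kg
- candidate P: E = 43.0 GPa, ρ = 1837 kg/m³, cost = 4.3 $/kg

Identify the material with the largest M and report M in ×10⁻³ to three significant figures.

Screen on constraints: cost ≤ 67 $/kg. Survivors: candidate F, candidate R, candidate J, candidate D, candidate P.
Evaluate M for each candidate:
  candidate P: M = 3.57×10⁻³
  candidate R: M = 2.31×10⁻³
  candidate F: M = 1.72×10⁻³
  candidate J: M = 1.22×10⁻³
  candidate D: M = 1.21×10⁻³
Highest index: candidate P.

candidate P, M = 3.57×10⁻³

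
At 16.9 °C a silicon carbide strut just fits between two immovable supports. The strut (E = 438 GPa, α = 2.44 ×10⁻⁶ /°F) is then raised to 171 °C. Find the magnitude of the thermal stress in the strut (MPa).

α = 2.44×10⁻⁶/°F × 9/5 = 4.39×10⁻⁶/K.
ΔT = 154.1 K. Constrained thermal stress σ = E·α·ΔT = 438.0×10³ MPa × 4.39×10⁻⁶ × 154.1 = 296 MPa (compressive).

296 MPa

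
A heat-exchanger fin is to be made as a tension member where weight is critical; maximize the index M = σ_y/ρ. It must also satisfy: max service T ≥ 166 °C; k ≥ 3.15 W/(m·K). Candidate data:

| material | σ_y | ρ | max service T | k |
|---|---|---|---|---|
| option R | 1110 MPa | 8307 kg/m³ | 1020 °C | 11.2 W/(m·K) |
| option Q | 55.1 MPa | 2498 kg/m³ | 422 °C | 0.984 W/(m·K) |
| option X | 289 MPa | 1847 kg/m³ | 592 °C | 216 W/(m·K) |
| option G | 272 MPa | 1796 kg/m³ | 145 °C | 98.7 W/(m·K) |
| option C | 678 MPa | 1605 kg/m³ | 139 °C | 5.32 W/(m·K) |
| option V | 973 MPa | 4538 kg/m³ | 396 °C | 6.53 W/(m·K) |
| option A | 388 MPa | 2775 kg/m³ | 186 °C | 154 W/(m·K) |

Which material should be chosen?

Screen on constraints: max service T ≥ 166 °C; k ≥ 3.15 W/(m·K). Survivors: option R, option X, option V, option A.
Evaluate M for each candidate:
  option V: M = 214 kN·m/kg
  option X: M = 156 kN·m/kg
  option A: M = 140 kN·m/kg
  option R: M = 134 kN·m/kg
Option V ranks first.

option V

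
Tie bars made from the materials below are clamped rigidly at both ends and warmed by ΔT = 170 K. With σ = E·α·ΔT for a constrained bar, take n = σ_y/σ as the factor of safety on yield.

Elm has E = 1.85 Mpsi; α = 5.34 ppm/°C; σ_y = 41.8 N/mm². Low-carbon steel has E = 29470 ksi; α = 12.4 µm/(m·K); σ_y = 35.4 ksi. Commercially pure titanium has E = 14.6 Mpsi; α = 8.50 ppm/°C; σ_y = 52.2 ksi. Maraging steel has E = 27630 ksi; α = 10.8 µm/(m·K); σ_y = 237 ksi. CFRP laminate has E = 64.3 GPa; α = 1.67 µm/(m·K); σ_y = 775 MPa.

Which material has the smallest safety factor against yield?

low-carbon steel

In consistent units (E in GPa, α in ×10⁻⁶/K, σ_y in MPa):
  elm: E = 12.76, α = 5.34, σ_y = 41.80 → σ = 11.6 MPa, n = 3.61
  low-carbon steel: E = 203.2, α = 12.4, σ_y = 244.1 → σ = 428 MPa, n = 0.570
  commercially pure titanium: E = 100.7, α = 8.50, σ_y = 359.9 → σ = 145 MPa, n = 2.47
  maraging steel: E = 190.5, α = 10.8, σ_y = 1634 → σ = 350 MPa, n = 4.67
  CFRP laminate: E = 64.30, α = 1.67, σ_y = 775.0 → σ = 18.3 MPa, n = 42.5
Low-carbon steel has the lowest safety factor, n = 0.570.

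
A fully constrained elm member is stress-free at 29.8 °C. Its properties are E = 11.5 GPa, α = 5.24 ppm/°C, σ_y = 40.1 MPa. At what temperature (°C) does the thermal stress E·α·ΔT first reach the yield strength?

695 °C

E·α·ΔT = 40.10 MPa ⇒ ΔT = 40.10 / (11.50×10³ × 5.24×10⁻⁶) = 665.4 K.
T = 29.8 + 665.4 = 695.2 °C.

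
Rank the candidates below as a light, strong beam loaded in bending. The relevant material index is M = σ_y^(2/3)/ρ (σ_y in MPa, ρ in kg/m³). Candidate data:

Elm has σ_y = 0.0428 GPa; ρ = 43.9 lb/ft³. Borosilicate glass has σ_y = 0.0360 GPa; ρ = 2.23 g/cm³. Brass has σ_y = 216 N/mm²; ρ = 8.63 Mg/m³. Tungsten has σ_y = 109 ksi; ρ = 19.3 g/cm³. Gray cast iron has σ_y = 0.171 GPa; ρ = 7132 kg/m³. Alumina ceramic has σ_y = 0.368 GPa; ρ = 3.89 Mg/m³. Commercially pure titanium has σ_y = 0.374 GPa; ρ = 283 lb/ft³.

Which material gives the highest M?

elm

Normalizing units and computing the index:
  elm: σ_y = 42.80 MPa, ρ = 703.2 kg/m³
  borosilicate glass: σ_y = 36.00 MPa, ρ = 2230 kg/m³
  brass: σ_y = 216.0 MPa, ρ = 8630 kg/m³
  tungsten: σ_y = 751.5 MPa, ρ = 19300 kg/m³
  gray cast iron: σ_y = 171.0 MPa, ρ = 7132 kg/m³
  alumina ceramic: σ_y = 368.0 MPa, ρ = 3890 kg/m³
  commercially pure titanium: σ_y = 374.0 MPa, ρ = 4533 kg/m³
  elm: M = 17.4×10⁻³
  alumina ceramic: M = 13.2×10⁻³
  commercially pure titanium: M = 11.5×10⁻³
  borosilicate glass: M = 4.89×10⁻³
  gray cast iron: M = 4.32×10⁻³
  tungsten: M = 4.28×10⁻³
  brass: M = 4.17×10⁻³
Highest index: elm.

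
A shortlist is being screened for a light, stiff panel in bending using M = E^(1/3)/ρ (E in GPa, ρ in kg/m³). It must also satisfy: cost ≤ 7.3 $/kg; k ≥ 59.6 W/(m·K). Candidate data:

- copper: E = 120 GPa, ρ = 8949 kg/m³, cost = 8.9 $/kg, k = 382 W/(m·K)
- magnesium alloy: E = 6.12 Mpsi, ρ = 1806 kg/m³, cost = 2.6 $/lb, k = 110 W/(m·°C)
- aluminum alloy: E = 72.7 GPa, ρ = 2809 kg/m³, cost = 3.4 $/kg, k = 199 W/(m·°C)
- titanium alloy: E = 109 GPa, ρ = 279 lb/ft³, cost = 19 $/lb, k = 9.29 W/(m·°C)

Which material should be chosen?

Screen on constraints: cost ≤ 7.3 $/kg; k ≥ 59.6 W/(m·K). Survivors: magnesium alloy, aluminum alloy.
Normalizing units and computing the index:
  magnesium alloy: E = 42.20 GPa, ρ = 1806 kg/m³
  aluminum alloy: E = 72.70 GPa, ρ = 2809 kg/m³
  magnesium alloy: M = 1.93×10⁻³
  aluminum alloy: M = 1.49×10⁻³
The maximum is for magnesium alloy.

magnesium alloy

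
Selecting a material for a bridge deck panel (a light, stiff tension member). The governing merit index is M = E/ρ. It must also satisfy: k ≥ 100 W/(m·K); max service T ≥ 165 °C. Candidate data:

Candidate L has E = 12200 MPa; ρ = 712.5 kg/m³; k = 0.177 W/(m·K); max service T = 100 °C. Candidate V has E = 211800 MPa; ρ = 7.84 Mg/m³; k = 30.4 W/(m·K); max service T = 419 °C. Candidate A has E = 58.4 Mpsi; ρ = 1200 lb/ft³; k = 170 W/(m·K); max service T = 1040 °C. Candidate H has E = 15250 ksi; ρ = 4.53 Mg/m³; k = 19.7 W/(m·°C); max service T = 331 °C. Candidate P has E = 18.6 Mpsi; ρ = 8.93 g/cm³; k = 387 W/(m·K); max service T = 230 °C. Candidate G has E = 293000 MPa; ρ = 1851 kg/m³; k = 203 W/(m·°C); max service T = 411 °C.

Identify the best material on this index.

Screen on constraints: k ≥ 100 W/(m·K); max service T ≥ 165 °C. Survivors: candidate A, candidate P, candidate G.
Putting every candidate on a common basis:
  candidate A: E = 402.7 GPa, ρ = 19220 kg/m³
  candidate P: E = 128.2 GPa, ρ = 8930 kg/m³
  candidate G: E = 293.0 GPa, ρ = 1851 kg/m³
  candidate G: M = 158 MN·m/kg
  candidate A: M = 20.9 MN·m/kg
  candidate P: M = 14.4 MN·m/kg
Highest index: candidate G.

candidate G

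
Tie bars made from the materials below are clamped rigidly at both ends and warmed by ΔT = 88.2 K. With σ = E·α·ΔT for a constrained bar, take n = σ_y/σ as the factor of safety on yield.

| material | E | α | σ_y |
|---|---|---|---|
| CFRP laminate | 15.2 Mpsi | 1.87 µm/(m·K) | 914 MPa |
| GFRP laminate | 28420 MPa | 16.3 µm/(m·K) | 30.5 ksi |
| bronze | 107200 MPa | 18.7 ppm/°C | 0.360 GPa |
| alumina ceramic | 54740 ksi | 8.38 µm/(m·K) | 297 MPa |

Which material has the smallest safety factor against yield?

With everything in SI (GPa, ×10⁻⁶/K, MPa):
  CFRP laminate: E = 104.8, α = 1.87, σ_y = 914.0 → σ = 17.3 MPa, n = 52.9
  GFRP laminate: E = 28.42, α = 16.3, σ_y = 210.3 → σ = 40.9 MPa, n = 5.15
  bronze: E = 107.2, α = 18.7, σ_y = 360.0 → σ = 177 MPa, n = 2.04
  alumina ceramic: E = 377.4, α = 8.38, σ_y = 297.0 → σ = 279 MPa, n = 1.06
Alumina ceramic has the lowest safety factor, n = 1.06.

alumina ceramic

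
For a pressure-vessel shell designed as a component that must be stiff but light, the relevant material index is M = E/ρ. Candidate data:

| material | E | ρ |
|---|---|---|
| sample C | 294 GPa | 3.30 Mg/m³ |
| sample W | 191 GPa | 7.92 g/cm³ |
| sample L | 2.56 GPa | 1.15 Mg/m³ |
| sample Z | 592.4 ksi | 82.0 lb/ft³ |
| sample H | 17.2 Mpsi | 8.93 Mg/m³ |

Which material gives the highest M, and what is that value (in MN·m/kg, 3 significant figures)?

Normalizing units and computing the index:
  sample C: E = 294.0 GPa, ρ = 3300 kg/m³
  sample W: E = 191.0 GPa, ρ = 7920 kg/m³
  sample L: E = 2.560 GPa, ρ = 1150 kg/m³
  sample Z: E = 4.084 GPa, ρ = 1314 kg/m³
  sample H: E = 118.6 GPa, ρ = 8930 kg/m³
  sample C: M = 89.1 MN·m/kg
  sample W: M = 24.1 MN·m/kg
  sample H: M = 13.3 MN·m/kg
  sample Z: M = 3.11 MN·m/kg
  sample L: M = 2.23 MN·m/kg
The maximum is for sample C.

sample C, M = 89.1 MN·m/kg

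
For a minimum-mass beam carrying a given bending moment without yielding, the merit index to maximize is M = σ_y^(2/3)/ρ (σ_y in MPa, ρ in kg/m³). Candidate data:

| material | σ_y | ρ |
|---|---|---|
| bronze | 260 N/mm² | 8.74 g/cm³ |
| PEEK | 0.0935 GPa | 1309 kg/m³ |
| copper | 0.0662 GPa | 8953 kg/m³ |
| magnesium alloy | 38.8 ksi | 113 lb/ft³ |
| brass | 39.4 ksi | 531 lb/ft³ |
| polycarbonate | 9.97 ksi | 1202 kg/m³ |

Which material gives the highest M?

Normalizing units and computing the index:
  bronze: σ_y = 260.0 MPa, ρ = 8740 kg/m³
  PEEK: σ_y = 93.50 MPa, ρ = 1309 kg/m³
  copper: σ_y = 66.20 MPa, ρ = 8953 kg/m³
  magnesium alloy: σ_y = 267.5 MPa, ρ = 1810 kg/m³
  brass: σ_y = 271.7 MPa, ρ = 8506 kg/m³
  polycarbonate: σ_y = 68.74 MPa, ρ = 1202 kg/m³
  magnesium alloy: M = 22.9×10⁻³
  PEEK: M = 15.7×10⁻³
  polycarbonate: M = 14.0×10⁻³
  brass: M = 4.93×10⁻³
  bronze: M = 4.66×10⁻³
  copper: M = 1.83×10⁻³
The maximum is for magnesium alloy.

magnesium alloy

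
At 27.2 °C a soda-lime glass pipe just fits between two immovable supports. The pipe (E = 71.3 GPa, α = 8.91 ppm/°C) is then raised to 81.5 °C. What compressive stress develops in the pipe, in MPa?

34.5 MPa

ΔT = 54.30 K. Constrained thermal stress σ = E·α·ΔT = 71.30×10³ MPa × 8.91×10⁻⁶ × 54.30 = 34.5 MPa (compressive).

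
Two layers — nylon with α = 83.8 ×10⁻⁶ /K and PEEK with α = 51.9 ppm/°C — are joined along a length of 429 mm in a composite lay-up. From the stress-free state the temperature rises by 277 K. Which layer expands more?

nylon

α(nylon) = 83.8×10⁻⁶/K vs α(PEEK) = 51.9×10⁻⁶/K.
Higher α expands more for the same ΔT: nylon.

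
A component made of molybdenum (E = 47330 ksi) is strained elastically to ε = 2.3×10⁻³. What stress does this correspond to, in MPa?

E = 47330 ksi = 326.3 GPa.
σ = E·ε = 326300 MPa × 2.3×10⁻³ = 751 MPa.

751 MPa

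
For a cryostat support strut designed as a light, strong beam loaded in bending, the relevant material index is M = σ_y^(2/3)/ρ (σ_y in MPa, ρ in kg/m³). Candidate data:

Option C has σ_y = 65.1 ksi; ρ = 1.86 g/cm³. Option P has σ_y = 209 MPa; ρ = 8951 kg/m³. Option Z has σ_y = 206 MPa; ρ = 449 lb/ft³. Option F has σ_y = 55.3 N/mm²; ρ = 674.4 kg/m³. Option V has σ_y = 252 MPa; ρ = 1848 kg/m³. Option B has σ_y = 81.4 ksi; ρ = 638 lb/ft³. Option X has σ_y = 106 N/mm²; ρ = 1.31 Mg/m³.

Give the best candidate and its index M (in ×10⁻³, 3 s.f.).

Normalizing units and computing the index:
  option C: σ_y = 448.8 MPa, ρ = 1860 kg/m³
  option P: σ_y = 209.0 MPa, ρ = 8951 kg/m³
  option Z: σ_y = 206.0 MPa, ρ = 7192 kg/m³
  option F: σ_y = 55.30 MPa, ρ = 674.4 kg/m³
  option V: σ_y = 252.0 MPa, ρ = 1848 kg/m³
  option B: σ_y = 561.2 MPa, ρ = 10220 kg/m³
  option X: σ_y = 106.0 MPa, ρ = 1310 kg/m³
  option C: M = 31.5×10⁻³
  option V: M = 21.6×10⁻³
  option F: M = 21.5×10⁻³
  option X: M = 17.1×10⁻³
  option B: M = 6.66×10⁻³
  option Z: M = 4.85×10⁻³
  option P: M = 3.93×10⁻³
Highest index: option C.

option C, M = 31.5×10⁻³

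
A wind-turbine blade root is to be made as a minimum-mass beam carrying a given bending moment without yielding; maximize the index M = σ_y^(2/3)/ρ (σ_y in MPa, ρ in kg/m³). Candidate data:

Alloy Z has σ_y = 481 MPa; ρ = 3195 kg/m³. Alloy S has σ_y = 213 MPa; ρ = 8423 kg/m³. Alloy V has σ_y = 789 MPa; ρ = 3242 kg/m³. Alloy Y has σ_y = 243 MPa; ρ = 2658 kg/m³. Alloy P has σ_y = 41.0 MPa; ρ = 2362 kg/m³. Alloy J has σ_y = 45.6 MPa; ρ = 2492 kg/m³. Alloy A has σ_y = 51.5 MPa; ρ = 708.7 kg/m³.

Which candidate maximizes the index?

Evaluate M for each candidate:
  alloy V: M = 26.3×10⁻³
  alloy A: M = 19.5×10⁻³
  alloy Z: M = 19.2×10⁻³
  alloy Y: M = 14.7×10⁻³
  alloy J: M = 5.12×10⁻³
  alloy P: M = 5.03×10⁻³
  alloy S: M = 4.23×10⁻³
Highest index: alloy V.

alloy V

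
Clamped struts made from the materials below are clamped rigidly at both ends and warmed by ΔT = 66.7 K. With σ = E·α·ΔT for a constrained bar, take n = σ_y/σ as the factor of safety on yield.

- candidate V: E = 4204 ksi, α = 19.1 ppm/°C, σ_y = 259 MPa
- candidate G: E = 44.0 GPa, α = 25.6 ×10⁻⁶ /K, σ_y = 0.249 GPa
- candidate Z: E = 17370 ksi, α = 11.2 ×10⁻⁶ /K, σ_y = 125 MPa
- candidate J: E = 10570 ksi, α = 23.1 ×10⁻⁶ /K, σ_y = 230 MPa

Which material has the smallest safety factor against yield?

Per material, after unit conversion:
  candidate V: E = 28.99, α = 19.1, σ_y = 259.0 → σ = 36.9 MPa, n = 7.01
  candidate G: E = 44.00, α = 25.6, σ_y = 249.0 → σ = 75.1 MPa, n = 3.31
  candidate Z: E = 119.8, α = 11.2, σ_y = 125.0 → σ = 89.5 MPa, n = 1.40
  candidate J: E = 72.88, α = 23.1, σ_y = 230.0 → σ = 112 MPa, n = 2.05
The minimum is candidate Z at n = 1.40.

candidate Z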